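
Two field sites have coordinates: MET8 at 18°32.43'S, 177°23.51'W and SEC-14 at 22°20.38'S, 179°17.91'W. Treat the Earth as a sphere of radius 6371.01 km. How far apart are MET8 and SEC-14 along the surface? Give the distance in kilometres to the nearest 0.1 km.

466.8 km

MET8: φ = -18.54050°, λ = -177.39183°
SEC-14: φ = -22.33967°, λ = -179.29850°
Δφ = -3.7992°,  Δλ = -1.9067°
a = sin²(Δφ/2) + cos φ₁ cos φ₂ sin²(Δλ/2) = 0.001342
c = 2·arcsin(√a) = 0.073271 rad = 4.1981°
d = R·c = 6371.01 × 0.073271 = 466.8 km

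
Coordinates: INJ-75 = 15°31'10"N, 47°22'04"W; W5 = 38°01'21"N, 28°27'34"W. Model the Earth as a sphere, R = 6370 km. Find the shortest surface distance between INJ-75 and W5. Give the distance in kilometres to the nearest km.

INJ-75: φ = +15.51944°, λ = -47.36778°
W5: φ = +38.02250°, λ = -28.45944°
Δφ = 22.5031°,  Δλ = 18.9083°
a = sin²(Δφ/2) + cos φ₁ cos φ₂ sin²(Δλ/2) = 0.058550
c = 2·arcsin(√a) = 0.488794 rad = 28.0059°
d = R·c = 6370 × 0.488794 = 3113.6 km

3114 km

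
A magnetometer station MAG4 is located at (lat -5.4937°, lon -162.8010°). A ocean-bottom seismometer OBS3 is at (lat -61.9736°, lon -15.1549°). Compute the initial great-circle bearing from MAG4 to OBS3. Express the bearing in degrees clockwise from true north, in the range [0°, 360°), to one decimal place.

164.7°

Δλ = 147.6461°
y = sin Δλ · cos φ₂ = 0.251454
x = cos φ₁ sin φ₂ − sin φ₁ cos φ₂ cos Δλ = -0.916678
θ = atan2(y, x) = 164.6605° → 164.6605° (mod 360°)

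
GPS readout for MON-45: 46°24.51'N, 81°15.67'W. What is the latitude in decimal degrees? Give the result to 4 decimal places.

46° + 24.51′/60 = 46 + 0.40850 = 46.4085°

46.4085°N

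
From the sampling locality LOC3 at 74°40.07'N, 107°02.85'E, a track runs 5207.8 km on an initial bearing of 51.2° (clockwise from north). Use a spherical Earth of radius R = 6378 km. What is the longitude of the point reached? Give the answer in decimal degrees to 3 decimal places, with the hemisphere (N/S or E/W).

LOC3: φ = +74.66783°, λ = +107.04750°
δ = d/R = 5207.8/6378 = 0.816526 rad
φ₂ = arcsin(sin φ₁ cos δ + cos φ₁ sin δ cos θ)
   = arcsin(0.96441·0.68476 + 0.26441·0.72877·0.62660) = 51.36428°
λ₂ = λ₁ + atan2(sin θ sin δ cos φ₁, cos δ − sin φ₁ sin φ₂) = -138.41037°

138.410°W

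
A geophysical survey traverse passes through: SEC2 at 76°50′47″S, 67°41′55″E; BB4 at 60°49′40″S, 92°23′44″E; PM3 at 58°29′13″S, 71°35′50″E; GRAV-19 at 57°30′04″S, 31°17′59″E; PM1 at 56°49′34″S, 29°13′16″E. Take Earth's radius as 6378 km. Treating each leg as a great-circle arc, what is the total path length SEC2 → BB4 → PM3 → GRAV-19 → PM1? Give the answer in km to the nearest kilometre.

5688 km

SEC2: φ = -76.84639°, λ = +67.69861°
BB4: φ = -60.82778°, λ = +92.39556°
PM3: φ = -58.48694°, λ = +71.59722°
GRAV-19: φ = -57.50111°, λ = +31.29972°
PM1: φ = -56.82611°, λ = +29.22111°
SEC2→BB4: c = 0.314258 rad, d = 2004.34 km
BB4→PM3: c = 0.187018 rad, d = 1192.80 km
PM3→GRAV-19: c = 0.367554 rad, d = 2344.26 km
GRAV-19→PM1: c = 0.022928 rad, d = 146.24 km
Total = 2004.34 + 1192.80 + 2344.26 + 146.24 = 5687.63 km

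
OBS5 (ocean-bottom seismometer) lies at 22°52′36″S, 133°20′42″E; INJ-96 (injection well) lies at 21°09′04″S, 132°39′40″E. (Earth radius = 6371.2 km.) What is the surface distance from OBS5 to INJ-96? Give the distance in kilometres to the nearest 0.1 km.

OBS5: φ = -22.87667°, λ = +133.34500°
INJ-96: φ = -21.15111°, λ = +132.66111°
Δφ = 1.7256°,  Δλ = -0.6839°
a = sin²(Δφ/2) + cos φ₁ cos φ₂ sin²(Δλ/2) = 0.000257
c = 2·arcsin(√a) = 0.032085 rad = 1.8383°
d = R·c = 6371.2 × 0.032085 = 204.4 km

204.4 km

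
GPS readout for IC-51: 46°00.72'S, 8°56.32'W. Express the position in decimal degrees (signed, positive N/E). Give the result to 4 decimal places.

-46.0120°, -8.9387°

lat: 46.0120° S → -46.0120°
lon: 8.9387° W → -8.9387°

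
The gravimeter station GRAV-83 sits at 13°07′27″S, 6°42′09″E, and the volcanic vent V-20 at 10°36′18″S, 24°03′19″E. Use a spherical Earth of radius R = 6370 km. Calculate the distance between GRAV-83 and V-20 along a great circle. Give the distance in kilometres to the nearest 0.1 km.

GRAV-83: φ = -13.12417°, λ = +6.70250°
V-20: φ = -10.60500°, λ = +24.05528°
Δφ = 2.5192°,  Δλ = 17.3528°
a = sin²(Δφ/2) + cos φ₁ cos φ₂ sin²(Δλ/2) = 0.022267
c = 2·arcsin(√a) = 0.299562 rad = 17.1636°
d = R·c = 6370 × 0.299562 = 1908.2 km

1908.2 km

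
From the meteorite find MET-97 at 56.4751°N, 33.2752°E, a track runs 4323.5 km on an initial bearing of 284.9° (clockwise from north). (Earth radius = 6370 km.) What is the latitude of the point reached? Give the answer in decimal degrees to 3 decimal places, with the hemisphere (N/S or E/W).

δ = d/R = 4323.5/6370 = 0.678728 rad
φ₂ = arcsin(sin φ₁ cos δ + cos φ₁ sin δ cos θ)
   = arcsin(0.83365·0.77837 + 0.55230·0.62780·0.25713) = 47.56501°
λ₂ = λ₁ + atan2(sin θ sin δ cos φ₁, cos δ − sin φ₁ sin φ₂) = -30.76946°

47.565°N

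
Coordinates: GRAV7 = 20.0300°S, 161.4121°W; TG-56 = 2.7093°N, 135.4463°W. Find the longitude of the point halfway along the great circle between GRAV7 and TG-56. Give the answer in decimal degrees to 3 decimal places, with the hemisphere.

148.025°W

Bx = cos φ₂ cos Δλ = 0.898051,  By = cos φ₂ sin Δλ = 0.437345
φₘ = atan2(sin φ₁ + sin φ₂, √((cos φ₁ + Bx)² + By²)) = -8.88374°
λₘ = λ₁ + atan2(By, cos φ₁ + Bx) = -148.02462°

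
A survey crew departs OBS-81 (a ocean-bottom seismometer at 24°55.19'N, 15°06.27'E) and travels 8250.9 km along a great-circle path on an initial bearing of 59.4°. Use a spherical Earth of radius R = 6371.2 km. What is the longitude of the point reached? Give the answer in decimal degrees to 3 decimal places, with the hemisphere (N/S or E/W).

102.301°E

OBS-81: φ = +24.91983°, λ = +15.10450°
δ = d/R = 8250.9/6371.2 = 1.295031 rad
φ₂ = arcsin(sin φ₁ cos δ + cos φ₁ sin δ cos θ)
   = arcsin(0.42135·0.27228 + 0.90690·0.96222·0.50904) = 33.98204°
λ₂ = λ₁ + atan2(sin θ sin δ cos φ₁, cos δ − sin φ₁ sin φ₂) = 102.30131°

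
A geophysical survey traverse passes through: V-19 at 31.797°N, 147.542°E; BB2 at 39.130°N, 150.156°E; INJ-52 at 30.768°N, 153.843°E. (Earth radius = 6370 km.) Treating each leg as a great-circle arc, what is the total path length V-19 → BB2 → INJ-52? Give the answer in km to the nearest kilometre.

1837 km

V-19→BB2: c = 0.133252 rad, d = 848.82 km
BB2→INJ-52: c = 0.155143 rad, d = 988.26 km
Total = 848.82 + 988.26 = 1837.08 km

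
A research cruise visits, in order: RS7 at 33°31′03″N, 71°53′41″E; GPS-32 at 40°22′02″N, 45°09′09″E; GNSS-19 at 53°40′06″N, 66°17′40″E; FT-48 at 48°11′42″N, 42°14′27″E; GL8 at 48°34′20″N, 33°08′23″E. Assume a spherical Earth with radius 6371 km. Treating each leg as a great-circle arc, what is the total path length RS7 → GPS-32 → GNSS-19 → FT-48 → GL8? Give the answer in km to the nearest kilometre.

RS7: φ = +33.51750°, λ = +71.89472°
GPS-32: φ = +40.36722°, λ = +45.15250°
GNSS-19: φ = +53.66833°, λ = +66.29444°
FT-48: φ = +48.19500°, λ = +42.24083°
GL8: φ = +48.57222°, λ = +33.13972°
RS7→GPS-32: c = 0.389972 rad, d = 2484.51 km
GPS-32→GNSS-19: c = 0.339892 rad, d = 2165.45 km
GNSS-19→FT-48: c = 0.279670 rad, d = 1781.78 km
FT-48→GL8: c = 0.105637 rad, d = 673.02 km
Total = 2484.51 + 2165.45 + 1781.78 + 673.02 = 7104.76 km

7105 km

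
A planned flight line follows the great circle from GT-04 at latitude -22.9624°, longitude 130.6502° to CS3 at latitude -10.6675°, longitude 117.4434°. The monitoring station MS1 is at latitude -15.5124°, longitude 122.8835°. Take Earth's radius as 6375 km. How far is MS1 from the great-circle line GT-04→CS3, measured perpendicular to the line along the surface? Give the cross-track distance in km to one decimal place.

40.6 km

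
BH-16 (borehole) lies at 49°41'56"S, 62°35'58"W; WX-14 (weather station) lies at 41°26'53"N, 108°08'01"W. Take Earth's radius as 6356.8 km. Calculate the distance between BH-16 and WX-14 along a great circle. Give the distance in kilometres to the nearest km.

BH-16: φ = -49.69889°, λ = -62.59944°
WX-14: φ = +41.44806°, λ = -108.13361°
Δφ = 91.1469°,  Δλ = -45.5342°
a = sin²(Δφ/2) + cos φ₁ cos φ₂ sin²(Δλ/2) = 0.582613
c = 2·arcsin(√a) = 1.736784 rad = 99.5104°
d = R·c = 6356.8 × 1.736784 = 11040.4 km

11040 km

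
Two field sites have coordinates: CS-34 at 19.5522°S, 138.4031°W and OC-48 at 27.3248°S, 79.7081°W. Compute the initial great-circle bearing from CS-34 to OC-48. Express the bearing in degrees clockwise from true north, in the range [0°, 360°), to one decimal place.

110.1°

Δλ = 58.6950°
y = sin Δλ · cos φ₂ = 0.759077
x = cos φ₁ sin φ₂ − sin φ₁ cos φ₂ cos Δλ = -0.278078
θ = atan2(y, x) = 110.1196° → 110.1196° (mod 360°)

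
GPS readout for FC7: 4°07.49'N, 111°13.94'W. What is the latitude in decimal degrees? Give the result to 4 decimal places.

4.1248°N

4° + 7.49′/60 = 4 + 0.12483 = 4.1248°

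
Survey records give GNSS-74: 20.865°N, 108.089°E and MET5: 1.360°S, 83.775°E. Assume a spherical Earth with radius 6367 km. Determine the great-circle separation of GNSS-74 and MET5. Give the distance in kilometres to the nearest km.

3618 km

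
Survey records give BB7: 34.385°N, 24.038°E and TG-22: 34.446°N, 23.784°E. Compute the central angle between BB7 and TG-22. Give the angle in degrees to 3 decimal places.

0.218°

Δφ = 0.0610°,  Δλ = -0.2540°
a = sin²(Δφ/2) + cos φ₁ cos φ₂ sin²(Δλ/2) = 0.000004
c = 2·arcsin(√a) = 0.003809 rad = 0.2182°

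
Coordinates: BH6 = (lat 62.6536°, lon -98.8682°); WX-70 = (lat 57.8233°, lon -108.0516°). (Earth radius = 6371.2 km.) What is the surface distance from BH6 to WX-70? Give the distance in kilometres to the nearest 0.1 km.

Δφ = -4.8303°,  Δλ = -9.1834°
a = sin²(Δφ/2) + cos φ₁ cos φ₂ sin²(Δλ/2) = 0.003344
c = 2·arcsin(√a) = 0.115711 rad = 6.6298°
d = R·c = 6371.2 × 0.115711 = 737.2 km

737.2 km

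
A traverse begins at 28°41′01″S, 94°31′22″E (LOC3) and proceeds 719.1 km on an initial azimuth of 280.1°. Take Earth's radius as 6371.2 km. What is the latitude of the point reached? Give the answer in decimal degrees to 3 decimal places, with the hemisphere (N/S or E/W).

LOC3: φ = -28.68361°, λ = +94.52278°
δ = d/R = 719.1/6371.2 = 0.112867 rad
φ₂ = arcsin(sin φ₁ cos δ + cos φ₁ sin δ cos θ)
   = arcsin(-0.47997·0.99364 + 0.87728·0.11263·0.17537) = -27.36074°
λ₂ = λ₁ + atan2(sin θ sin δ cos φ₁, cos δ − sin φ₁ sin φ₂) = 87.35073°

27.361°S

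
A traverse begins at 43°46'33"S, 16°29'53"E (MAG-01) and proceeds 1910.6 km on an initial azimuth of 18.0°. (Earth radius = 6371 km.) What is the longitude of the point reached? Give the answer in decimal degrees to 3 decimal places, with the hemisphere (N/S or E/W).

22.393°E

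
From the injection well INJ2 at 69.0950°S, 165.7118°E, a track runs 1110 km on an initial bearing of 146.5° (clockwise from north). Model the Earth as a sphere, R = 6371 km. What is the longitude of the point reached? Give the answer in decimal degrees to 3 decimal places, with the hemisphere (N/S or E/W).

δ = d/R = 1110/6371 = 0.174227 rad
φ₂ = arcsin(sin φ₁ cos δ + cos φ₁ sin δ cos θ)
   = arcsin(-0.93417·0.98486 + 0.35682·0.17335·-0.83389) = -76.31462°
λ₂ = λ₁ + atan2(sin θ sin δ cos φ₁, cos δ − sin φ₁ sin φ₂) = -170.43481°

170.435°W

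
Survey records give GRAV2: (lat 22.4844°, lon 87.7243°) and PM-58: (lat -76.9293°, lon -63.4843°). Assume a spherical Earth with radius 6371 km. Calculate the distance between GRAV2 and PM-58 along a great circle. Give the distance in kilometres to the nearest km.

13761 km

Δφ = -99.4137°,  Δλ = -151.2086°
a = sin²(Δφ/2) + cos φ₁ cos φ₂ sin²(Δλ/2) = 0.777827
c = 2·arcsin(√a) = 2.159945 rad = 123.7557°
d = R·c = 6371 × 2.159945 = 13761.0 km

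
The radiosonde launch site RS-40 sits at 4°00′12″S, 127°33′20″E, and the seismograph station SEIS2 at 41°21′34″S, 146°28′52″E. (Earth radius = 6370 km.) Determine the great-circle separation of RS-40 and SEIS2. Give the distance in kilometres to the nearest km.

RS-40: φ = -4.00333°, λ = +127.55556°
SEIS2: φ = -41.35944°, λ = +146.48111°
Δφ = -37.3561°,  Δλ = 18.9256°
a = sin²(Δφ/2) + cos φ₁ cos φ₂ sin²(Δλ/2) = 0.122799
c = 2·arcsin(√a) = 0.716052 rad = 41.0268°
d = R·c = 6370 × 0.716052 = 4561.3 km

4561 km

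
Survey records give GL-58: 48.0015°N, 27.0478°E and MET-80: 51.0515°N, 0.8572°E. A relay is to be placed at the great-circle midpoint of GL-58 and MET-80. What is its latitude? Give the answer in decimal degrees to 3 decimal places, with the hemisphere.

50.270°N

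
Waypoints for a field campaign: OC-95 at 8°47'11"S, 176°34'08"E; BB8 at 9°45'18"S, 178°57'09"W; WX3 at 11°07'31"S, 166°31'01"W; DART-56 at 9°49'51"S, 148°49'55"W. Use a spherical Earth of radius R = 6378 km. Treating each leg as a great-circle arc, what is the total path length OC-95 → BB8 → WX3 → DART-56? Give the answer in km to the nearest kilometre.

3814 km

OC-95: φ = -8.78639°, λ = +176.56889°
BB8: φ = -9.75500°, λ = -178.95250°
WX3: φ = -11.12528°, λ = -166.51694°
DART-56: φ = -9.83083°, λ = -148.83194°
OC-95→BB8: c = 0.078975 rad, d = 503.70 km
BB8→WX3: c = 0.214765 rad, d = 1369.77 km
WX3→DART-56: c = 0.304307 rad, d = 1940.87 km
Total = 503.70 + 1369.77 + 1940.87 = 3814.34 km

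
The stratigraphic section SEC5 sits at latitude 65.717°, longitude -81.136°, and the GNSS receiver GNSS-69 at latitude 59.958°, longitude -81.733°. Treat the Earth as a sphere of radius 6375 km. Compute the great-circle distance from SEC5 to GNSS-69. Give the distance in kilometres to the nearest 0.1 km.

641.5 km

Δφ = -5.7590°,  Δλ = -0.5970°
a = sin²(Δφ/2) + cos φ₁ cos φ₂ sin²(Δλ/2) = 0.002529
c = 2·arcsin(√a) = 0.100625 rad = 5.7654°
d = R·c = 6375 × 0.100625 = 641.5 km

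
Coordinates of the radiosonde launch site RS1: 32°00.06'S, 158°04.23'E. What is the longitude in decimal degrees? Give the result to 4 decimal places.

158.0705°E

158° + 4.23′/60 = 158 + 0.07050 = 158.0705°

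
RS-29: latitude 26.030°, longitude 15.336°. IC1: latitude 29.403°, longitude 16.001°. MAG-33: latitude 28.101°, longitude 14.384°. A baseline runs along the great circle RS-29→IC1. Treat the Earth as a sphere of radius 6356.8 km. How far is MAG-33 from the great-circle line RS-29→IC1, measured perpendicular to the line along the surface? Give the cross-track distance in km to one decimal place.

130.8 km

δ₁₃ = central angle RS-29→MAG-33 = 0.039056 rad  (haversine)
θ₁₃ = bearing RS-29→MAG-33 = 337.954°,  θ₁₂ = bearing RS-29→IC1 = 9.747°
dₓₜ = R·arcsin(sin δ₁₃ · sin(θ₁₃ − θ₁₂)) = 6356.8·arcsin(0.03905·sin(328.207°)) = -130.780 km
|dₓₜ| = 130.780 km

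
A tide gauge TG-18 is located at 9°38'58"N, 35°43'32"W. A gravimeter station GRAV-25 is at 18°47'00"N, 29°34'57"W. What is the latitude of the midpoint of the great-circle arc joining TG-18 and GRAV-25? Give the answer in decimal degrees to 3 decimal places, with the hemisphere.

14.236°N

TG-18: φ = +9.64944°, λ = -35.72556°
GRAV-25: φ = +18.78333°, λ = -29.58250°
Bx = cos φ₂ cos Δλ = 0.941307,  By = cos φ₂ sin Δλ = 0.101312
φₘ = atan2(sin φ₁ + sin φ₂, √((cos φ₁ + Bx)² + By²)) = 14.23600°
λₘ = λ₁ + atan2(By, cos φ₁ + Bx) = -32.71624°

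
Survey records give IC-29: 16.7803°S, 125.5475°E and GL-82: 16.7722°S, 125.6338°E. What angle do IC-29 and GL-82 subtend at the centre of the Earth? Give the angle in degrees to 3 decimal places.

Δφ = 0.0081°,  Δλ = 0.0863°
a = sin²(Δφ/2) + cos φ₁ cos φ₂ sin²(Δλ/2) = 0.000001
c = 2·arcsin(√a) = 0.001449 rad = 0.0830°

0.083°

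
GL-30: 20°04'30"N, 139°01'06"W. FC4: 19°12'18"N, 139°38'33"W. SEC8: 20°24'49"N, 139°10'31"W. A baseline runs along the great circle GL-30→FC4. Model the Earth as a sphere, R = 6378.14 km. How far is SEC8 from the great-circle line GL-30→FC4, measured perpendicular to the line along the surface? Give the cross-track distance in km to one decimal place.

GL-30: φ = +20.07500°, λ = -139.01833°
FC4: φ = +19.20500°, λ = -139.64250°
SEC8: φ = +20.41361°, λ = -139.17528°
δ₁₃ = central angle GL-30→SEC8 = 0.006444 rad  (haversine)
θ₁₃ = bearing GL-30→SEC8 = 336.525°,  θ₁₂ = bearing GL-30→FC4 = 214.152°
dₓₜ = R·arcsin(sin δ₁₃ · sin(θ₁₃ − θ₁₂)) = 6378.14·arcsin(0.00644·sin(122.373°)) = 34.716 km
|dₓₜ| = 34.716 km

34.7 km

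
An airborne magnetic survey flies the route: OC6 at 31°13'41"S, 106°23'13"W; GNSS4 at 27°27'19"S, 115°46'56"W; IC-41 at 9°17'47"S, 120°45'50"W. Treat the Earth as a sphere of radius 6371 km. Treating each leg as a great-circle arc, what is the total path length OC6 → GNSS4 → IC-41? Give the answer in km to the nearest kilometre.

3088 km

OC6: φ = -31.22806°, λ = -106.38694°
GNSS4: φ = -27.45528°, λ = -115.78222°
IC-41: φ = -9.29639°, λ = -120.76389°
OC6→GNSS4: c = 0.157299 rad, d = 1002.15 km
GNSS4→IC-41: c = 0.327380 rad, d = 2085.74 km
Total = 1002.15 + 2085.74 = 3087.89 km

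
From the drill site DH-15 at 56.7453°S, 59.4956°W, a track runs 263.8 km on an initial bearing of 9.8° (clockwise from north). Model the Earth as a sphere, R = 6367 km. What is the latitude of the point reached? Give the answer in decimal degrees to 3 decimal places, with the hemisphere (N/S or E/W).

δ = d/R = 263.8/6367 = 0.041432 rad
φ₂ = arcsin(sin φ₁ cos δ + cos φ₁ sin δ cos θ)
   = arcsin(-0.83624·0.99914 + 0.54836·0.04142·0.98541) = -54.40401°
λ₂ = λ₁ + atan2(sin θ sin δ cos φ₁, cos δ − sin φ₁ sin φ₂) = -58.80160°

54.404°S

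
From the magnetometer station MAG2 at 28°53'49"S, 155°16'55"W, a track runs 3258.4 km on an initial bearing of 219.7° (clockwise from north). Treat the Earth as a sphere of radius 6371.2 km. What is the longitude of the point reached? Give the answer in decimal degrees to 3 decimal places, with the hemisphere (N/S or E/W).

176.455°E

MAG2: φ = -28.89694°, λ = -155.28194°
δ = d/R = 3258.4/6371.2 = 0.511426 rad
φ₂ = arcsin(sin φ₁ cos δ + cos φ₁ sin δ cos θ)
   = arcsin(-0.48324·0.87205 + 0.87549·0.48942·-0.76940) = -48.68399°
λ₂ = λ₁ + atan2(sin θ sin δ cos φ₁, cos δ − sin φ₁ sin φ₂) = 176.45469°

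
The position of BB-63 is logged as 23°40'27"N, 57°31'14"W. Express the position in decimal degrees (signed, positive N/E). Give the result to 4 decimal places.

+23.6742°, -57.5206°

lat: 23.6742° N → +23.6742°
lon: 57.5206° W → -57.5206°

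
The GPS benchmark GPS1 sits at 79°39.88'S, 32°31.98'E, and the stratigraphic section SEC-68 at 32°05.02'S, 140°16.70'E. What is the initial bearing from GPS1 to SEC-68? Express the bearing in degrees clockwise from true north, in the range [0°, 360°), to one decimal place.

113.4°

GPS1: φ = -79.66467°, λ = +32.53300°
SEC-68: φ = -32.08367°, λ = +140.27833°
Δλ = 107.7453°
y = sin Δλ · cos φ₂ = 0.806961
x = cos φ₁ sin φ₂ − sin φ₁ cos φ₂ cos Δλ = -0.349342
θ = atan2(y, x) = 113.4083° → 113.4083° (mod 360°)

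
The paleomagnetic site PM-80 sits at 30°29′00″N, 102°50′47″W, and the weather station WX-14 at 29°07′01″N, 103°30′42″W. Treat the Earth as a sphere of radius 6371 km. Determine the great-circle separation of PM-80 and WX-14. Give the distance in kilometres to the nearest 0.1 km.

164.9 km

PM-80: φ = +30.48333°, λ = -102.84639°
WX-14: φ = +29.11694°, λ = -103.51167°
Δφ = -1.3664°,  Δλ = -0.6653°
a = sin²(Δφ/2) + cos φ₁ cos φ₂ sin²(Δλ/2) = 0.000168
c = 2·arcsin(√a) = 0.025889 rad = 1.4833°
d = R·c = 6371 × 0.025889 = 164.9 km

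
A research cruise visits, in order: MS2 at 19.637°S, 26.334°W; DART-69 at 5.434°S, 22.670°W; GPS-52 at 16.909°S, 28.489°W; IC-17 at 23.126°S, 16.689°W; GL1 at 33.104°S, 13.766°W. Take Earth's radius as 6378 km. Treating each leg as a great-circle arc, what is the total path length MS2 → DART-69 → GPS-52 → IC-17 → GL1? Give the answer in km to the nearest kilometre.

5617 km

MS2→DART-69: c = 0.255583 rad, d = 1630.11 km
DART-69→GPS-52: c = 0.223608 rad, d = 1426.17 km
GPS-52→IC-17: c = 0.221702 rad, d = 1414.02 km
IC-17→GL1: c = 0.179841 rad, d = 1147.03 km
Total = 1630.11 + 1426.17 + 1414.02 + 1147.03 = 5617.33 km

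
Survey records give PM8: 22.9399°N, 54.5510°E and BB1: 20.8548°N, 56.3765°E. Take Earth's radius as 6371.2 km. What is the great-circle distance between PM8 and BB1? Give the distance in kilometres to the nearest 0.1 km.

Δφ = -2.0851°,  Δλ = 1.8255°
a = sin²(Δφ/2) + cos φ₁ cos φ₂ sin²(Δλ/2) = 0.000549
c = 2·arcsin(√a) = 0.046884 rad = 2.6863°
d = R·c = 6371.2 × 0.046884 = 298.7 km

298.7 km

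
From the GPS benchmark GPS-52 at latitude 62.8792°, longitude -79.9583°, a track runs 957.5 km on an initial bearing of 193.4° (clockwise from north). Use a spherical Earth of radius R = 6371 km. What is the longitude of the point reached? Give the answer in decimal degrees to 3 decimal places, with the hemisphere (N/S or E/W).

83.380°W

δ = d/R = 957.5/6371 = 0.150290 rad
φ₂ = arcsin(sin φ₁ cos δ + cos φ₁ sin δ cos θ)
   = arcsin(0.89005·0.98873 + 0.45587·0.14973·-0.97278) = 54.45091°
λ₂ = λ₁ + atan2(sin θ sin δ cos φ₁, cos δ − sin φ₁ sin φ₂) = -83.37980°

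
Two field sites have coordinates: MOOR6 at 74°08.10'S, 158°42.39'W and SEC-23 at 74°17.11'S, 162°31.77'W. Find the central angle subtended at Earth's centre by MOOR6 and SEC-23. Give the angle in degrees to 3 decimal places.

MOOR6: φ = -74.13500°, λ = -158.70650°
SEC-23: φ = -74.28517°, λ = -162.52950°
Δφ = -0.1502°,  Δλ = -3.8230°
a = sin²(Δφ/2) + cos φ₁ cos φ₂ sin²(Δλ/2) = 0.000084
c = 2·arcsin(√a) = 0.018341 rad = 1.0509°

1.051°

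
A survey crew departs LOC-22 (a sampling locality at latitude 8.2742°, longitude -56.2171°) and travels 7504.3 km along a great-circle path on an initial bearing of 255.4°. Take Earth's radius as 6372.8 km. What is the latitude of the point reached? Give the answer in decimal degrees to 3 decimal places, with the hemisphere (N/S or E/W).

10.094°S

δ = d/R = 7504.3/6372.8 = 1.177551 rad
φ₂ = arcsin(sin φ₁ cos δ + cos φ₁ sin δ cos θ)
   = arcsin(0.14391·0.38319 + 0.98959·0.92367·-0.25207) = -10.09383°
λ₂ = λ₁ + atan2(sin θ sin δ cos φ₁, cos δ − sin φ₁ sin φ₂) = -121.43341°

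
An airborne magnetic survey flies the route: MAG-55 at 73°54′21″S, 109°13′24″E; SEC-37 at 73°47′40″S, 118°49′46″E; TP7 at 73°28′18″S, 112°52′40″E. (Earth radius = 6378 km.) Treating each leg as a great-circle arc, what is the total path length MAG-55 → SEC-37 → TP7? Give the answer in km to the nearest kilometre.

MAG-55: φ = -73.90583°, λ = +109.22333°
SEC-37: φ = -73.79444°, λ = +118.82944°
TP7: φ = -73.47167°, λ = +112.87778°
MAG-55→SEC-37: c = 0.046624 rad, d = 297.37 km
SEC-37→TP7: c = 0.029795 rad, d = 190.03 km
Total = 297.37 + 190.03 = 487.40 km

487 km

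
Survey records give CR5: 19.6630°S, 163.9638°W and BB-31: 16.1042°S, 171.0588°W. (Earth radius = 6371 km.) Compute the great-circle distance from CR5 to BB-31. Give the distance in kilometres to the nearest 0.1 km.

848.5 km

Δφ = 3.5588°,  Δλ = -7.0950°
a = sin²(Δφ/2) + cos φ₁ cos φ₂ sin²(Δλ/2) = 0.004428
c = 2·arcsin(√a) = 0.133186 rad = 7.6310°
d = R·c = 6371 × 0.133186 = 848.5 km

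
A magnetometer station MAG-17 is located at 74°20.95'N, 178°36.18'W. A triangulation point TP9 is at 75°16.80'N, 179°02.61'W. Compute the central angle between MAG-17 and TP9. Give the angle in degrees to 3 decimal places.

0.938°

MAG-17: φ = +74.34917°, λ = -178.60300°
TP9: φ = +75.28000°, λ = -179.04350°
Δφ = 0.9308°,  Δλ = -0.4405°
a = sin²(Δφ/2) + cos φ₁ cos φ₂ sin²(Δλ/2) = 0.000067
c = 2·arcsin(√a) = 0.016370 rad = 0.9380°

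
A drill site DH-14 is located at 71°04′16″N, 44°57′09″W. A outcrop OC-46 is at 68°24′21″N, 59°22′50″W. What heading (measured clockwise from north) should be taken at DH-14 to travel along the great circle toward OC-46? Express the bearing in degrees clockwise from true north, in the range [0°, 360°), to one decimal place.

DH-14: φ = +71.07111°, λ = -44.95250°
OC-46: φ = +68.40583°, λ = -59.38056°
Δλ = -14.4281°
y = sin Δλ · cos φ₂ = -0.091700
x = cos φ₁ sin φ₂ − sin φ₁ cos φ₂ cos Δλ = -0.035522
θ = atan2(y, x) = -111.1748° → 248.8252° (mod 360°)

248.8°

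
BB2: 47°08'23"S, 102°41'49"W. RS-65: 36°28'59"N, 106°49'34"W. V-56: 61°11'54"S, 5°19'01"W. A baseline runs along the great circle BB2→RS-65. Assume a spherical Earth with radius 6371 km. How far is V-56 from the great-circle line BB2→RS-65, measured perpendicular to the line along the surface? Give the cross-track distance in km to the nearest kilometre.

BB2: φ = -47.13972°, λ = -102.69694°
RS-65: φ = +36.48306°, λ = -106.82611°
V-56: φ = -61.19833°, λ = -5.31694°
δ₁₃ = central angle BB2→V-56 = 0.926994 rad  (haversine)
θ₁₃ = bearing BB2→V-56 = 143.318°,  θ₁₂ = bearing BB2→RS-65 = 356.661°
dₓₜ = R·arcsin(sin δ₁₃ · sin(θ₁₃ − θ₁₂)) = 6371·arcsin(0.79982·sin(-213.343°)) = 2899.899 km
|dₓₜ| = 2899.899 km

2900 km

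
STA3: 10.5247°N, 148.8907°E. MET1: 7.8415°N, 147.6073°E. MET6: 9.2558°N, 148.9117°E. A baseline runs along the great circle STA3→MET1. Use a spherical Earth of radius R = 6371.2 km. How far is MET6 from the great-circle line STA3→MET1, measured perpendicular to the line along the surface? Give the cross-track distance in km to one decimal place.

62.6 km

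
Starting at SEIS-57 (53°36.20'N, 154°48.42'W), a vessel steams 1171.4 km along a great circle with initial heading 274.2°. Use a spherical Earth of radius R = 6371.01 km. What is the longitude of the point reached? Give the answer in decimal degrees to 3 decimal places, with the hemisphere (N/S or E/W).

SEIS-57: φ = +53.60333°, λ = -154.80700°
δ = d/R = 1171.4/6371.01 = 0.183864 rad
φ₂ = arcsin(sin φ₁ cos δ + cos φ₁ sin δ cos θ)
   = arcsin(0.80493·0.98314 + 0.59337·0.18283·0.07324) = 53.06390°
λ₂ = λ₁ + atan2(sin θ sin δ cos φ₁, cos δ − sin φ₁ sin φ₂) = -172.47079°

172.471°W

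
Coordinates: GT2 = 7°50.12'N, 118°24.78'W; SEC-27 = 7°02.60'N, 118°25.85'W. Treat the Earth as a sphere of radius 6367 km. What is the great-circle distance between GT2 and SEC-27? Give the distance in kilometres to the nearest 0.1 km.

88.0 km

GT2: φ = +7.83533°, λ = -118.41300°
SEC-27: φ = +7.04333°, λ = -118.43083°
Δφ = -0.7920°,  Δλ = -0.0178°
a = sin²(Δφ/2) + cos φ₁ cos φ₂ sin²(Δλ/2) = 0.000048
c = 2·arcsin(√a) = 0.013826 rad = 0.7922°
d = R·c = 6367 × 0.013826 = 88.0 km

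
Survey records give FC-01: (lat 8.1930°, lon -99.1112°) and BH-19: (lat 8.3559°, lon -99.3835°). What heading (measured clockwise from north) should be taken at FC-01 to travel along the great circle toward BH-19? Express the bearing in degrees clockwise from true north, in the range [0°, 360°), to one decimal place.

301.2°

Δλ = -0.2723°
y = sin Δλ · cos φ₂ = -0.004702
x = cos φ₁ sin φ₂ − sin φ₁ cos φ₂ cos Δλ = 0.002845
θ = atan2(y, x) = -58.8262° → 301.1738° (mod 360°)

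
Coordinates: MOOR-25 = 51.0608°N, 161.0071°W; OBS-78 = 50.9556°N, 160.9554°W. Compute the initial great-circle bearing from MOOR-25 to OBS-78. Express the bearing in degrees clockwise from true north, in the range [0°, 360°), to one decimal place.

Δλ = 0.0517°
y = sin Δλ · cos φ₂ = 0.000568
x = cos φ₁ sin φ₂ − sin φ₁ cos φ₂ cos Δλ = -0.001836
θ = atan2(y, x) = 162.7972° → 162.7972° (mod 360°)

162.8°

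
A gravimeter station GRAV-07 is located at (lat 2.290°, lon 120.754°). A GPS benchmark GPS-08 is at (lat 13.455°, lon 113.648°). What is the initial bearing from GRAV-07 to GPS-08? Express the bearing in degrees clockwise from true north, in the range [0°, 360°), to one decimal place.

Δλ = -7.1060°
y = sin Δλ · cos φ₂ = -0.120310
x = cos φ₁ sin φ₂ − sin φ₁ cos φ₂ cos Δλ = 0.193934
θ = atan2(y, x) = -31.8141° → 328.1859° (mod 360°)

328.2°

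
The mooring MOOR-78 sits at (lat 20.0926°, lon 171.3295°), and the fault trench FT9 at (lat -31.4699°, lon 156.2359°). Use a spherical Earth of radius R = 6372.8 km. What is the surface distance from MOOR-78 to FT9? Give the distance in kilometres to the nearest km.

Δφ = -51.5625°,  Δλ = -15.0936°
a = sin²(Δφ/2) + cos φ₁ cos φ₂ sin²(Δλ/2) = 0.202986
c = 2·arcsin(√a) = 0.934740 rad = 53.5567°
d = R·c = 6372.8 × 0.934740 = 5956.9 km

5957 km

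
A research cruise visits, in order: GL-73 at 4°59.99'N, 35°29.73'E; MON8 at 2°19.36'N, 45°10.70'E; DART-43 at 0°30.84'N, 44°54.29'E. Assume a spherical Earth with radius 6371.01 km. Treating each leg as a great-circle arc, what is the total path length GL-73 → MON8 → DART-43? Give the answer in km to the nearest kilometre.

1318 km

GL-73: φ = +4.99983°, λ = +35.49550°
MON8: φ = +2.32267°, λ = +45.17833°
DART-43: φ = +0.51400°, λ = +44.90483°
GL-73→MON8: c = 0.174990 rad, d = 1114.86 km
MON8→DART-43: c = 0.031926 rad, d = 203.40 km
Total = 1114.86 + 203.40 = 1318.26 km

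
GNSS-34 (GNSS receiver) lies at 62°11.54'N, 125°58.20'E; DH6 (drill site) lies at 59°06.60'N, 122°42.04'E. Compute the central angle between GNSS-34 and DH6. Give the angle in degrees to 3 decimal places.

GNSS-34: φ = +62.19233°, λ = +125.97000°
DH6: φ = +59.11000°, λ = +122.70067°
Δφ = -3.0823°,  Δλ = -3.2693°
a = sin²(Δφ/2) + cos φ₁ cos φ₂ sin²(Δλ/2) = 0.000918
c = 2·arcsin(√a) = 0.060614 rad = 3.4730°

3.473°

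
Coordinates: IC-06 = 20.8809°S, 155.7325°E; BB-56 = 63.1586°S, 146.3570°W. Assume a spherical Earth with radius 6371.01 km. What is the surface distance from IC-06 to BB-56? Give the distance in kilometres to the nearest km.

6357 km

Δφ = -42.2777°,  Δλ = 57.9105°
a = sin²(Δφ/2) + cos φ₁ cos φ₂ sin²(Δλ/2) = 0.228930
c = 2·arcsin(√a) = 0.997815 rad = 57.1706°
d = R·c = 6371.01 × 0.997815 = 6357.1 km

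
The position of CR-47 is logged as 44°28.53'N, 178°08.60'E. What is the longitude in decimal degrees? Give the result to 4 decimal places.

178.1433°E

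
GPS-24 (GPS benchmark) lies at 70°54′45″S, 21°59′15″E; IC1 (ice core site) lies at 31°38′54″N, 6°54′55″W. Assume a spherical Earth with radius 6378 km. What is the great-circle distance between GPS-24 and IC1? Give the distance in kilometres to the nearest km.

GPS-24: φ = -70.91250°, λ = +21.98750°
IC1: φ = +31.64833°, λ = -6.91528°
Δφ = 102.5608°,  Δλ = -28.9028°
a = sin²(Δφ/2) + cos φ₁ cos φ₂ sin²(Δλ/2) = 0.626075
c = 2·arcsin(√a) = 1.825699 rad = 104.6048°
d = R·c = 6378 × 1.825699 = 11644.3 km

11644 km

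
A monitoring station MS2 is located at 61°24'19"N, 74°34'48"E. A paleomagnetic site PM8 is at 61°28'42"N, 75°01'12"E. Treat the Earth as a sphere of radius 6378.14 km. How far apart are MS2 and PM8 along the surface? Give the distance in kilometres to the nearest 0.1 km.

MS2: φ = +61.40528°, λ = +74.58000°
PM8: φ = +61.47833°, λ = +75.02000°
Δφ = 0.0731°,  Δλ = 0.4400°
a = sin²(Δφ/2) + cos φ₁ cos φ₂ sin²(Δλ/2) = 0.000004
c = 2·arcsin(√a) = 0.003886 rad = 0.2227°
d = R·c = 6378.14 × 0.003886 = 24.8 km

24.8 km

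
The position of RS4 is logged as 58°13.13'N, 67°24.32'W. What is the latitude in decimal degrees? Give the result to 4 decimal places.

58° + 13.13′/60 = 58 + 0.21883 = 58.2188°

58.2188°N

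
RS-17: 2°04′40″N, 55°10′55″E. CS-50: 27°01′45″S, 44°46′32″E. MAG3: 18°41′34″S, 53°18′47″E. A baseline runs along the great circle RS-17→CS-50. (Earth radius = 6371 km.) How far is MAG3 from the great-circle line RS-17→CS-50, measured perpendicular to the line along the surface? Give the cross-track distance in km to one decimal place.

523.9 km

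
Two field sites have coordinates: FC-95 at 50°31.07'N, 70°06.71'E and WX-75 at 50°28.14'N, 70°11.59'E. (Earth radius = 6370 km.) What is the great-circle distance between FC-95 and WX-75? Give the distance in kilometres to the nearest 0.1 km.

7.9 km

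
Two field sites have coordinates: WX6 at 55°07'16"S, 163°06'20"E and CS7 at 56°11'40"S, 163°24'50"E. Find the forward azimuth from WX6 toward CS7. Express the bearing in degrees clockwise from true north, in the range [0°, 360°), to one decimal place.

170.9°

WX6: φ = -55.12111°, λ = +163.10556°
CS7: φ = -56.19444°, λ = +163.41389°
Δλ = 0.3083°
y = sin Δλ · cos φ₂ = 0.002994
x = cos φ₁ sin φ₂ − sin φ₁ cos φ₂ cos Δλ = -0.018739
θ = atan2(y, x) = 170.9220° → 170.9220° (mod 360°)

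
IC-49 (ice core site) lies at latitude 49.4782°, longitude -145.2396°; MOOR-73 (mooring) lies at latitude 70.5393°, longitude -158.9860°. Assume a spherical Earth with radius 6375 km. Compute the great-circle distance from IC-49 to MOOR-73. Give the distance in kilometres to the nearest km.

Δφ = 21.0611°,  Δλ = -13.7464°
a = sin²(Δφ/2) + cos φ₁ cos φ₂ sin²(Δλ/2) = 0.036501
c = 2·arcsin(√a) = 0.384470 rad = 22.0285°
d = R·c = 6375 × 0.384470 = 2451.0 km

2451 km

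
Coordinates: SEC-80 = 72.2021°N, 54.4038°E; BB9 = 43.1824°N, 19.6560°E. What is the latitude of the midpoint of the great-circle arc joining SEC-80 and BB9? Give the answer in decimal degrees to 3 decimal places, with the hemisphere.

Bx = cos φ₂ cos Δλ = 0.599144,  By = cos φ₂ sin Δλ = -0.415607
φₘ = atan2(sin φ₁ + sin φ₂, √((cos φ₁ + Bx)² + By²)) = 58.68199°
λₘ = λ₁ + atan2(By, cos φ₁ + Bx) = 29.73291°

58.682°N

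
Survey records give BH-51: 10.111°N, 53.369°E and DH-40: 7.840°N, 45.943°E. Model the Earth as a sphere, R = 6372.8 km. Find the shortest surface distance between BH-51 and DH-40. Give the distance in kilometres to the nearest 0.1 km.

854.0 km

Δφ = -2.2710°,  Δλ = -7.4260°
a = sin²(Δφ/2) + cos φ₁ cos φ₂ sin²(Δλ/2) = 0.004483
c = 2·arcsin(√a) = 0.134006 rad = 7.6780°
d = R·c = 6372.8 × 0.134006 = 854.0 km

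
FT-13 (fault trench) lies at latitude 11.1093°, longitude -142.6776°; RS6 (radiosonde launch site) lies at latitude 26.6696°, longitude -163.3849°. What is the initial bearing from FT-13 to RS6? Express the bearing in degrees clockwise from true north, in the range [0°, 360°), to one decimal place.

311.5°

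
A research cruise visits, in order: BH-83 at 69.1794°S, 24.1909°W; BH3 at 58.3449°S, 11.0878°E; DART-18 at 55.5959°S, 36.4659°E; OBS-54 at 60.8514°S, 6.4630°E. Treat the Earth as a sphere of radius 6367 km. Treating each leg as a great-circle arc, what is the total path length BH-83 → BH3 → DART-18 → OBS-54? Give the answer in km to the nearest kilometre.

BH-83→BH3: c = 0.324165 rad, d = 2063.96 km
BH3→DART-18: c = 0.244601 rad, d = 1557.38 km
DART-18→OBS-54: c = 0.287633 rad, d = 1831.36 km
Total = 2063.96 + 1557.38 + 1831.36 = 5452.70 km

5453 km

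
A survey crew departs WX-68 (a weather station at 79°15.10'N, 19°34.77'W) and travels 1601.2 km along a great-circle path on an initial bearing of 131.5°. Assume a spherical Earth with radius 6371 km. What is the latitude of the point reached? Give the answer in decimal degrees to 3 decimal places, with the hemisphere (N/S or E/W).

WX-68: φ = +79.25167°, λ = -19.57950°
δ = d/R = 1601.2/6371 = 0.251326 rad
φ₂ = arcsin(sin φ₁ cos δ + cos φ₁ sin δ cos θ)
   = arcsin(0.98246·0.96858 + 0.18650·0.24869·-0.66262) = 67.05192°
λ₂ = λ₁ + atan2(sin θ sin δ cos φ₁, cos δ − sin φ₁ sin φ₂) = 8.95633°

67.052°N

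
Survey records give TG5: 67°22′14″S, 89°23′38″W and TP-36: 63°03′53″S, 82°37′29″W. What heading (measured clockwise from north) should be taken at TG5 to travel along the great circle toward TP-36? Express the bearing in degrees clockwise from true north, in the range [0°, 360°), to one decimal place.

36.5°

TG5: φ = -67.37056°, λ = -89.39389°
TP-36: φ = -63.06472°, λ = -82.62472°
Δλ = 6.7692°
y = sin Δλ · cos φ₂ = 0.053393
x = cos φ₁ sin φ₂ − sin φ₁ cos φ₂ cos Δλ = 0.072166
θ = atan2(y, x) = 36.4965° → 36.4965° (mod 360°)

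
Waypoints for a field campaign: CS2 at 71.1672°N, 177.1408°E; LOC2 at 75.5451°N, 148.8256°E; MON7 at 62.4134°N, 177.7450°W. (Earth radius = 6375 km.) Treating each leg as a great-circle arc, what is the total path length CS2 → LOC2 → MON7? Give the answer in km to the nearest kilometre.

2937 km

CS2→LOC2: c = 0.158652 rad, d = 1011.41 km
LOC2→MON7: c = 0.302056 rad, d = 1925.61 km
Total = 1011.41 + 1925.61 = 2937.01 km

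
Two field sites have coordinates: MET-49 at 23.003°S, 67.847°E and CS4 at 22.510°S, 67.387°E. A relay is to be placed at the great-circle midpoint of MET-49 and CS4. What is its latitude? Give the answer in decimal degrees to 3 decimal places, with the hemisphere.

Bx = cos φ₂ cos Δλ = 0.923783,  By = cos φ₂ sin Δλ = -0.007417
φₘ = atan2(sin φ₁ + sin φ₂, √((cos φ₁ + Bx)² + By²)) = -22.75666°
λₘ = λ₁ + atan2(By, cos φ₁ + Bx) = 67.61658°

22.757°S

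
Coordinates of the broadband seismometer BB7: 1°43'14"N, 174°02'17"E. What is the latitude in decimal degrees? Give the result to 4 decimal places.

1.7206°N

1° + 43′/60 + 14″/3600 = 1 + 0.71667 + 0.00389 = 1.7206°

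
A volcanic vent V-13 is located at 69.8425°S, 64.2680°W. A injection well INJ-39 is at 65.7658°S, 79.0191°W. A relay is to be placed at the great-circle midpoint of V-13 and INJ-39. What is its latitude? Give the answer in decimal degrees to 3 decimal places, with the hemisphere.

67.969°S

Bx = cos φ₂ cos Δλ = 0.396939,  By = cos φ₂ sin Δλ = -0.104513
φₘ = atan2(sin φ₁ + sin φ₂, √((cos φ₁ + Bx)² + By²)) = -67.96889°
λₘ = λ₁ + atan2(By, cos φ₁ + Bx) = -72.29048°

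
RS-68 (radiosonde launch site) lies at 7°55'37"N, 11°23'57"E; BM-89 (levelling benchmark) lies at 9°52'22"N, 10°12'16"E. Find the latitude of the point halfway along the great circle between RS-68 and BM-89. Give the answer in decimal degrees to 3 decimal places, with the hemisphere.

RS-68: φ = +7.92694°, λ = +11.39917°
BM-89: φ = +9.87278°, λ = +10.20444°
Bx = cos φ₂ cos Δλ = 0.984977,  By = cos φ₂ sin Δλ = -0.020542
φₘ = atan2(sin φ₁ + sin φ₂, √((cos φ₁ + Bx)² + By²)) = 8.90034°
λₘ = λ₁ + atan2(By, cos φ₁ + Bx) = 10.80339°

8.900°N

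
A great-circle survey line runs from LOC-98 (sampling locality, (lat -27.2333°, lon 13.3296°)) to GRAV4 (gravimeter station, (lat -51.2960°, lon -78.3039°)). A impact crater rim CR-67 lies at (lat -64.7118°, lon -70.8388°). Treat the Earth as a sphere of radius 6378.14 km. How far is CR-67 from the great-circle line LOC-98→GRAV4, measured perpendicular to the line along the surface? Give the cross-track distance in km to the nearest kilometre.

δ₁₃ = central angle LOC-98→CR-67 = 1.101394 rad  (haversine)
θ₁₃ = bearing LOC-98→CR-67 = 208.457°,  θ₁₂ = bearing LOC-98→GRAV4 = 221.680°
dₓₜ = R·arcsin(sin δ₁₃ · sin(θ₁₃ − θ₁₂)) = 6378.14·arcsin(0.89184·sin(-13.222°)) = -1310.290 km
|dₓₜ| = 1310.290 km

1310 km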